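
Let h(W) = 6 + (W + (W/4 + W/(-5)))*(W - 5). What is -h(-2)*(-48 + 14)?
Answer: 3519/5 ≈ 703.80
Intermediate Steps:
h(W) = 6 + 21*W*(-5 + W)/20 (h(W) = 6 + (W + (W*(¼) + W*(-⅕)))*(-5 + W) = 6 + (W + (W/4 - W/5))*(-5 + W) = 6 + (W + W/20)*(-5 + W) = 6 + (21*W/20)*(-5 + W) = 6 + 21*W*(-5 + W)/20)
-h(-2)*(-48 + 14) = -(6 - 21/4*(-2) + (21/20)*(-2)²)*(-48 + 14) = -(6 + 21/2 + (21/20)*4)*(-34) = -(6 + 21/2 + 21/5)*(-34) = -207*(-34)/10 = -1*(-3519/5) = 3519/5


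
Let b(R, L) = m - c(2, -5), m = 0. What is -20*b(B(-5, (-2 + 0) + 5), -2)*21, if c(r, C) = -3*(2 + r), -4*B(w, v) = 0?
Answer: -5040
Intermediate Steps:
B(w, v) = 0 (B(w, v) = -1/4*0 = 0)
c(r, C) = -6 - 3*r
b(R, L) = 12 (b(R, L) = 0 - (-6 - 3*2) = 0 - (-6 - 6) = 0 - 1*(-12) = 0 + 12 = 12)
-20*b(B(-5, (-2 + 0) + 5), -2)*21 = -20*12*21 = -240*21 = -5040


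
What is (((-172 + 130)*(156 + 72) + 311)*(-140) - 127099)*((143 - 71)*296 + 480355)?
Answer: 586950891667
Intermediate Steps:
(((-172 + 130)*(156 + 72) + 311)*(-140) - 127099)*((143 - 71)*296 + 480355) = ((-42*228 + 311)*(-140) - 127099)*(72*296 + 480355) = ((-9576 + 311)*(-140) - 127099)*(21312 + 480355) = (-9265*(-140) - 127099)*501667 = (1297100 - 127099)*501667 = 1170001*501667 = 586950891667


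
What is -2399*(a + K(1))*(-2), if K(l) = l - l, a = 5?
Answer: 23990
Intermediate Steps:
K(l) = 0
-2399*(a + K(1))*(-2) = -2399*(5 + 0)*(-2) = -11995*(-2) = -2399*(-10) = 23990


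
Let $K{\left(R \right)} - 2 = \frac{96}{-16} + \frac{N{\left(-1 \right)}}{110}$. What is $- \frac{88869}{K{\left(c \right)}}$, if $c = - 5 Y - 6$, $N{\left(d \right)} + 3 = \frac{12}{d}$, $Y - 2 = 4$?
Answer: $\frac{1955118}{91} \approx 21485.0$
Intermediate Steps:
$Y = 6$ ($Y = 2 + 4 = 6$)
$N{\left(d \right)} = -3 + \frac{12}{d}$
$c = -36$ ($c = \left(-5\right) 6 - 6 = -30 - 6 = -36$)
$K{\left(R \right)} = - \frac{91}{22}$ ($K{\left(R \right)} = 2 + \left(\frac{96}{-16} + \frac{-3 + \frac{12}{-1}}{110}\right) = 2 + \left(96 \left(- \frac{1}{16}\right) + \left(-3 + 12 \left(-1\right)\right) \frac{1}{110}\right) = 2 - \left(6 - \left(-3 - 12\right) \frac{1}{110}\right) = 2 - \frac{135}{22} = - \frac{91}{22}$)
$- \frac{88869}{K{\left(c \right)}} = - \frac{88869}{- \frac{91}{22}} = \left(-88869\right) \left(- \frac{22}{91}\right) = \frac{1955118}{91}$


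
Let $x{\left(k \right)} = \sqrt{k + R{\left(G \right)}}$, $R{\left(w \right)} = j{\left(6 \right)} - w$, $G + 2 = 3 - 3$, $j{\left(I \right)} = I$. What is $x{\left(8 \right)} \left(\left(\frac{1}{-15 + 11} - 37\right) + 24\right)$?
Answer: $-53$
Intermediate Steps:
$G = -2$ ($G = -2 + \left(3 - 3\right) = -2 + 0 = -2$)
$R{\left(w \right)} = 6 - w$
$x{\left(k \right)} = \sqrt{8 + k}$ ($x{\left(k \right)} = \sqrt{k + \left(6 - -2\right)} = \sqrt{k + \left(6 + 2\right)} = \sqrt{k + 8} = \sqrt{8 + k}$)
$x{\left(8 \right)} \left(\left(\frac{1}{-15 + 11} - 37\right) + 24\right) = \sqrt{8 + 8} \left(\left(\frac{1}{-15 + 11} - 37\right) + 24\right) = \sqrt{16} \left(\left(\frac{1}{-4} - 37\right) + 24\right) = 4 \left(\left(- \frac{1}{4} - 37\right) + 24\right) = 4 \left(- \frac{149}{4} + 24\right) = 4 \left(- \frac{53}{4}\right) = -53$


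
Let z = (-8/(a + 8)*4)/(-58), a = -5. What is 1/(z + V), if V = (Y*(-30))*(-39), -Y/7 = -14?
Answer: 87/9975436 ≈ 8.7214e-6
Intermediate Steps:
Y = 98 (Y = -7*(-14) = 98)
V = 114660 (V = (98*(-30))*(-39) = -2940*(-39) = 114660)
z = 16/87 (z = (-8/(-5 + 8)*4)/(-58) = (-8/3*4)*(-1/58) = (-8*⅓*4)*(-1/58) = -8/3*4*(-1/58) = -32/3*(-1/58) = 16/87 ≈ 0.18391)
1/(z + V) = 1/(16/87 + 114660) = 1/(9975436/87) = 87/9975436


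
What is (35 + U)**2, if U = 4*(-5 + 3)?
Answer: 729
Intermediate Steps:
U = -8 (U = 4*(-2) = -8)
(35 + U)**2 = (35 - 8)**2 = 27**2 = 729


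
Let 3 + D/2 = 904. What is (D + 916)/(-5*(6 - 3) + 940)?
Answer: 2718/925 ≈ 2.9384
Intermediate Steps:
D = 1802 (D = -6 + 2*904 = -6 + 1808 = 1802)
(D + 916)/(-5*(6 - 3) + 940) = (1802 + 916)/(-5*(6 - 3) + 940) = 2718/(-5*3 + 940) = 2718/(-15 + 940) = 2718/925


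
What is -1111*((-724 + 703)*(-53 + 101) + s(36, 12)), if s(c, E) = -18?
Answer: 1139886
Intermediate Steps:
-1111*((-724 + 703)*(-53 + 101) + s(36, 12)) = -1111*((-724 + 703)*(-53 + 101) - 18) = -1111*(-21*48 - 18) = -1111*(-1008 - 18) = -1111*(-1026) = 1139886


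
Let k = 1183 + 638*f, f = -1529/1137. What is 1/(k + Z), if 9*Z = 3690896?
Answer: 3411/1399958291 ≈ 2.4365e-6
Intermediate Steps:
f = -1529/1137 (f = -1529*1/1137 = -1529/1137 ≈ -1.3448)
Z = 3690896/9 (Z = (1/9)*3690896 = 3690896/9 ≈ 4.1010e+5)
k = 369569/1137 (k = 1183 + 638*(-1529/1137) = 1183 - 975502/1137 = 369569/1137 ≈ 325.04)
1/(k + Z) = 1/(369569/1137 + 3690896/9) = 1/(1399958291/3411) = 3411/1399958291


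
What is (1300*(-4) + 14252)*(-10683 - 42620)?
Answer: -482498756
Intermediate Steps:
(1300*(-4) + 14252)*(-10683 - 42620) = (-5200 + 14252)*(-53303) = 9052*(-53303) = -482498756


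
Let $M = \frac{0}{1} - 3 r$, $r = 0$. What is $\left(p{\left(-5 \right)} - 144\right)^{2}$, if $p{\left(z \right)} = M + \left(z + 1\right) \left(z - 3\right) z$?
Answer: $92416$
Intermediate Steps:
$M = 0$ ($M = \frac{0}{1} - 0 = 0 \cdot 1 + 0 = 0 + 0 = 0$)
$p{\left(z \right)} = z \left(1 + z\right) \left(-3 + z\right)$ ($p{\left(z \right)} = 0 + \left(z + 1\right) \left(z - 3\right) z = 0 + \left(1 + z\right) \left(-3 + z\right) z = 0 + z \left(1 + z\right) \left(-3 + z\right) = z \left(1 + z\right) \left(-3 + z\right)$)
$\left(p{\left(-5 \right)} - 144\right)^{2} = \left(- 5 \left(-3 + \left(-5\right)^{2} - -10\right) - 144\right)^{2} = \left(- 5 \left(-3 + 25 + 10\right) - 144\right)^{2} = \left(\left(-5\right) 32 - 144\right)^{2} = \left(-160 - 144\right)^{2} = \left(-304\right)^{2} = 92416$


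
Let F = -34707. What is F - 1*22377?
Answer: -57084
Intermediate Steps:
F - 1*22377 = -34707 - 1*22377 = -34707 - 22377 = -57084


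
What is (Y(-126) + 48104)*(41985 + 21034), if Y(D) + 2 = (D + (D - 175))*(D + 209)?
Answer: 797883559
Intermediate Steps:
Y(D) = -2 + (-175 + 2*D)*(209 + D) (Y(D) = -2 + (D + (D - 175))*(D + 209) = -2 + (D + (-175 + D))*(209 + D) = -2 + (-175 + 2*D)*(209 + D))
(Y(-126) + 48104)*(41985 + 21034) = ((-36577 + 2*(-126)² + 243*(-126)) + 48104)*(41985 + 21034) = ((-36577 + 2*15876 - 30618) + 48104)*63019 = ((-36577 + 31752 - 30618) + 48104)*63019 = (-35443 + 48104)*63019 = 12661*63019 = 797883559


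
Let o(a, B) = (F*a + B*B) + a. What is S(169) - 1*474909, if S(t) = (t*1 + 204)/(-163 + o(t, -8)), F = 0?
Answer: -33243257/70 ≈ -4.7490e+5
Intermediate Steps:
o(a, B) = a + B² (o(a, B) = (0*a + B*B) + a = (0 + B²) + a = B² + a = a + B²)
S(t) = (204 + t)/(-99 + t) (S(t) = (t*1 + 204)/(-163 + (t + (-8)²)) = (t + 204)/(-163 + (t + 64)) = (204 + t)/(-163 + (64 + t)) = (204 + t)/(-99 + t))
S(169) - 1*474909 = (204 + 169)/(-99 + 169) - 1*474909 = 373/70 - 474909 = -33243257/70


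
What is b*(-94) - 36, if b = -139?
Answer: 13030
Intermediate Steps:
b*(-94) - 36 = -139*(-94) - 36 = 13066 - 36 = 13030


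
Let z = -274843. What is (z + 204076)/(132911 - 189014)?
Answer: 23589/18701 ≈ 1.2614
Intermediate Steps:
(z + 204076)/(132911 - 189014) = (-274843 + 204076)/(132911 - 189014) = -70767/(-56103) = -70767*(-1/56103) = 23589/18701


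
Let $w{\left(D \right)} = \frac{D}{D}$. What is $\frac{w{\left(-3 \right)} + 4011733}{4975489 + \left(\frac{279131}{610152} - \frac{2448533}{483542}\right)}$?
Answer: $\frac{591799201940558928}{733968825819272381} \approx 0.8063$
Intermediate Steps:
$w{\left(D \right)} = 1$
$\frac{w{\left(-3 \right)} + 4011733}{4975489 + \left(\frac{279131}{610152} - \frac{2448533}{483542}\right)} = \frac{1 + 4011733}{4975489 + \left(\frac{279131}{610152} - \frac{2448533}{483542}\right)} = \frac{4011734}{4975489 + \left(279131 \cdot \frac{1}{610152} - \frac{2448533}{483542}\right)} = \frac{4011734}{4975489 + \left(\frac{279131}{610152} - \frac{2448533}{483542}\right)} = \frac{4011734}{4975489 - \frac{679502872507}{147517059192}} = \frac{4011734}{\frac{733968825819272381}{147517059192}} = 4011734 \cdot \frac{147517059192}{733968825819272381} = \frac{591799201940558928}{733968825819272381}$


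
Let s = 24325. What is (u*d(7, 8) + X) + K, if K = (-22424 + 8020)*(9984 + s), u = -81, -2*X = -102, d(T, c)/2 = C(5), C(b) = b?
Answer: -494187595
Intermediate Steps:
d(T, c) = 10 (d(T, c) = 2*5 = 10)
X = 51 (X = -1/2*(-102) = 51)
K = -494186836 (K = (-22424 + 8020)*(9984 + 24325) = -14404*34309 = -494186836)
(u*d(7, 8) + X) + K = (-81*10 + 51) - 494186836 = (-810 + 51) - 494186836 = -759 - 494186836 = -494187595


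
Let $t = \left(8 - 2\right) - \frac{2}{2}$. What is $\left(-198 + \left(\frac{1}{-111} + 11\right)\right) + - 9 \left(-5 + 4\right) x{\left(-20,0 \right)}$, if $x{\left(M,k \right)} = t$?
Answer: $- \frac{15763}{111} \approx -142.01$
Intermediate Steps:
$t = 5$ ($t = 6 - 1 = 5$)
$x{\left(M,k \right)} = 5$
$\left(-198 + \left(\frac{1}{-111} + 11\right)\right) + - 9 \left(-5 + 4\right) x{\left(-20,0 \right)} = \left(-198 + \left(\frac{1}{-111} + 11\right)\right) + - 9 \left(-5 + 4\right) 5 = \left(-198 + \left(- \frac{1}{111} + 11\right)\right) + \left(-9\right) \left(-1\right) 5 = \left(-198 + \frac{1220}{111}\right) + 9 \cdot 5 = - \frac{20758}{111} + 45 = - \frac{15763}{111}$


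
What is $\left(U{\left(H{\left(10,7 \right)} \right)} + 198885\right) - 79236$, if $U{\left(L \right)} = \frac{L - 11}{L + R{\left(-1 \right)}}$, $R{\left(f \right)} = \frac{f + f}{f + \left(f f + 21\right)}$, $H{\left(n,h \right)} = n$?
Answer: $\frac{24886971}{208} \approx 1.1965 \cdot 10^{5}$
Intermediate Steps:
$R{\left(f \right)} = \frac{2 f}{21 + f + f^{2}}$ ($R{\left(f \right)} = \frac{2 f}{f + \left(f^{2} + 21\right)} = \frac{2 f}{f + \left(21 + f^{2}\right)} = \frac{2 f}{21 + f + f^{2}}$)
$U{\left(L \right)} = \frac{-11 + L}{- \frac{2}{21} + L}$ ($U{\left(L \right)} = \frac{L - 11}{L + 2 \left(-1\right) \frac{1}{21 - 1 + \left(-1\right)^{2}}} = \frac{-11 + L}{L + 2 \left(-1\right) \frac{1}{21 - 1 + 1}} = \frac{-11 + L}{L + 2 \left(-1\right) \frac{1}{21}} = \frac{-11 + L}{L - \frac{2}{21}} = \frac{-11 + L}{- \frac{2}{21} + L}$)
$\left(U{\left(H{\left(10,7 \right)} \right)} + 198885\right) - 79236 = \left(\frac{21 \left(-11 + 10\right)}{-2 + 21 \cdot 10} + 198885\right) - 79236 = \left(21 \frac{1}{-2 + 210} \left(-1\right) + 198885\right) - 79236 = \left(21 \cdot \frac{1}{208} \left(-1\right) + 198885\right) - 79236 = \left(- \frac{21}{208} + 198885\right) - 79236 = \frac{41368059}{208} - 79236 = \frac{24886971}{208}$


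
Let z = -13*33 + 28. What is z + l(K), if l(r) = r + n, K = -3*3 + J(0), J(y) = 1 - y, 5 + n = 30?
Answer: -384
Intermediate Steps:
n = 25 (n = -5 + 30 = 25)
K = -8 (K = -3*3 + (1 - 1*0) = -9 + (1 + 0) = -9 + 1 = -8)
z = -401 (z = -429 + 28 = -401)
l(r) = 25 + r (l(r) = r + 25 = 25 + r)
z + l(K) = -401 + (25 - 8) = -401 + 17 = -384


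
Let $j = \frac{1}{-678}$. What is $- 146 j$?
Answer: $\frac{73}{339} \approx 0.21534$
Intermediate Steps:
$j = - \frac{1}{678} \approx -0.0014749$
$- 146 j = \left(-146\right) \left(- \frac{1}{678}\right) = \frac{73}{339}$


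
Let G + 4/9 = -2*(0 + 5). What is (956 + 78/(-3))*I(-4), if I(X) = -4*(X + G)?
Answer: 161200/3 ≈ 53733.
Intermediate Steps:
G = -94/9 (G = -4/9 - 2*(0 + 5) = -4/9 - 2*5 = -4/9 - 10 = -94/9 ≈ -10.444)
I(X) = 376/9 - 4*X (I(X) = -4*(X - 94/9) = -4*(-94/9 + X) = 376/9 - 4*X)
(956 + 78/(-3))*I(-4) = (956 + 78/(-3))*(376/9 - 4*(-4)) = (956 + 78*(-1/3))*(376/9 + 16) = (956 - 26)*(520/9) = 930*(520/9) = 161200/3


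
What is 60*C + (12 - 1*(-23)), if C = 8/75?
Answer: 207/5 ≈ 41.400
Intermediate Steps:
C = 8/75 (C = 8*(1/75) = 8/75 ≈ 0.10667)
60*C + (12 - 1*(-23)) = 60*(8/75) + (12 - 1*(-23)) = 32/5 + (12 + 23) = 32/5 + 35 = 207/5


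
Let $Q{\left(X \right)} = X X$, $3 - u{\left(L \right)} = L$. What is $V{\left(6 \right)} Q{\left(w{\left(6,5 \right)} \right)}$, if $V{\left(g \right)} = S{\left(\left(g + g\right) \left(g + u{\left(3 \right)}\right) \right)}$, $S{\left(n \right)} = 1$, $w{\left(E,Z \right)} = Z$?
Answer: $25$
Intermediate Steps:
$u{\left(L \right)} = 3 - L$
$Q{\left(X \right)} = X^{2}$
$V{\left(g \right)} = 1$
$V{\left(6 \right)} Q{\left(w{\left(6,5 \right)} \right)} = 1 \cdot 5^{2} = 1 \cdot 25 = 25$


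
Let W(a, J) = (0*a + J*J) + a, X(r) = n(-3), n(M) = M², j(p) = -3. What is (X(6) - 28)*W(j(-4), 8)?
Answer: -1159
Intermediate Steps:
X(r) = 9 (X(r) = (-3)² = 9)
W(a, J) = a + J² (W(a, J) = (0 + J²) + a = J² + a = a + J²)
(X(6) - 28)*W(j(-4), 8) = (9 - 28)*(-3 + 8²) = -19*(-3 + 64) = -19*61 = -1159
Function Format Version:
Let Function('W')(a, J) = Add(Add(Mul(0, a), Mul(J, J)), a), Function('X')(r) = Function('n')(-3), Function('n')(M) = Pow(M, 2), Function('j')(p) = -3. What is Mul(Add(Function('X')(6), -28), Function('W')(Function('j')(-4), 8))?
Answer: -1159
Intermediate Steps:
Function('X')(r) = 9 (Function('X')(r) = Pow(-3, 2) = 9)
Function('W')(a, J) = Add(a, Pow(J, 2)) (Function('W')(a, J) = Add(Add(0, Pow(J, 2)), a) = Add(Pow(J, 2), a) = Add(a, Pow(J, 2)))
Mul(Add(Function('X')(6), -28), Function('W')(Function('j')(-4), 8)) = Mul(Add(9, -28), Add(-3, Pow(8, 2))) = Mul(-19, Add(-3, 64)) = Mul(-19, 61) = -1159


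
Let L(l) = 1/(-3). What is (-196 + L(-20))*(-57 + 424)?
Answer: -216163/3 ≈ -72054.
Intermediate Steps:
L(l) = -⅓
(-196 + L(-20))*(-57 + 424) = (-196 - ⅓)*(-57 + 424) = -589/3*367 = -216163/3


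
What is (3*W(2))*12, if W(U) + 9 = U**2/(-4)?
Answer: -360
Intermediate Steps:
W(U) = -9 - U**2/4 (W(U) = -9 + U**2/(-4) = -9 + U**2*(-1/4) = -9 - U**2/4)
(3*W(2))*12 = (3*(-9 - 1/4*2**2))*12 = (3*(-9 - 1/4*4))*12 = (3*(-9 - 1))*12 = (3*(-10))*12 = -30*12 = -360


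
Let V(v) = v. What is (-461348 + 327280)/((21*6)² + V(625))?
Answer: -134068/16501 ≈ -8.1248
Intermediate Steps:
(-461348 + 327280)/((21*6)² + V(625)) = (-461348 + 327280)/((21*6)² + 625) = -134068/(126² + 625) = -134068/(15876 + 625) = -134068/16501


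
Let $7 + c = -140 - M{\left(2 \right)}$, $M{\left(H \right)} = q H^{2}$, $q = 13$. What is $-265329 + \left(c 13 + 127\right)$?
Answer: $-267789$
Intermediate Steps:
$M{\left(H \right)} = 13 H^{2}$
$c = -199$ ($c = -7 - \left(140 + 13 \cdot 2^{2}\right) = -7 - \left(140 + 13 \cdot 4\right) = -7 - 192 = -199$)
$-265329 + \left(c 13 + 127\right) = -265329 + \left(\left(-199\right) 13 + 127\right) = -265329 + \left(-2587 + 127\right) = -265329 - 2460 = -267789$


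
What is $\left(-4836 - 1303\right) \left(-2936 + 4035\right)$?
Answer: $-6746761$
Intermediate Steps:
$\left(-4836 - 1303\right) \left(-2936 + 4035\right) = \left(-6139\right) 1099 = -6746761$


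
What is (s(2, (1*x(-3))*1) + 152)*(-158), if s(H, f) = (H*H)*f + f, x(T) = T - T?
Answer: -24016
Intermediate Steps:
x(T) = 0
s(H, f) = f + f*H² (s(H, f) = H²*f + f = f*H² + f = f + f*H²)
(s(2, (1*x(-3))*1) + 152)*(-158) = (((1*0)*1)*(1 + 2²) + 152)*(-158) = ((0*1)*(1 + 4) + 152)*(-158) = (0*5 + 152)*(-158) = (0 + 152)*(-158) = 152*(-158) = -24016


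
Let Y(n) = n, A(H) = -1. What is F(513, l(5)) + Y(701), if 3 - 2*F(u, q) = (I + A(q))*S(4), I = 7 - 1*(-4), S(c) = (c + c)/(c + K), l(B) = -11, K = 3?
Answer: 9755/14 ≈ 696.79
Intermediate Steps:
S(c) = 2*c/(3 + c) (S(c) = (c + c)/(c + 3) = (2*c)/(3 + c) = 2*c/(3 + c))
I = 11 (I = 7 + 4 = 11)
F(u, q) = -59/14 (F(u, q) = 3/2 - (11 - 1)*2*4/(3 + 4)/2 = 3/2 - 5*2*4/7 = 3/2 - 5*2*4*(⅐) = 3/2 - 5*8/7 = 3/2 - ½*80/7 = 3/2 - 40/7 = -59/14)
F(513, l(5)) + Y(701) = -59/14 + 701 = 9755/14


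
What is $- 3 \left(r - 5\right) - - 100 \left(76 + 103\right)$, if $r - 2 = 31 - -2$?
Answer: $17810$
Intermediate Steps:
$r = 35$ ($r = 2 + \left(31 - -2\right) = 2 + \left(31 + 2\right) = 2 + 33 = 35$)
$- 3 \left(r - 5\right) - - 100 \left(76 + 103\right) = - 3 \left(35 - 5\right) - - 100 \left(76 + 103\right) = \left(-3\right) 30 - \left(-100\right) 179 = -90 - -17900 = -90 + 17900 = 17810$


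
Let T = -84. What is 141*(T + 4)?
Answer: -11280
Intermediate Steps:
141*(T + 4) = 141*(-84 + 4) = 141*(-80) = -11280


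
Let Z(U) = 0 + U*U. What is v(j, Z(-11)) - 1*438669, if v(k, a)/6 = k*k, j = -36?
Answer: -430893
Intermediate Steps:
Z(U) = U**2 (Z(U) = 0 + U**2 = U**2)
v(k, a) = 6*k**2 (v(k, a) = 6*(k*k) = 6*k**2)
v(j, Z(-11)) - 1*438669 = 6*(-36)**2 - 1*438669 = 6*1296 - 438669 = 7776 - 438669 = -430893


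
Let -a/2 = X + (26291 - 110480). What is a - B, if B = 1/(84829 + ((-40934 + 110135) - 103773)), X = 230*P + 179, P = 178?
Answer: 4329137979/50257 ≈ 86140.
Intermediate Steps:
X = 41119 (X = 230*178 + 179 = 40940 + 179 = 41119)
a = 86140 (a = -2*(41119 + (26291 - 110480)) = -2*(41119 - 84189) = -2*(-43070) = 86140)
B = 1/50257 (B = 1/(84829 + (69201 - 103773)) = 1/(84829 - 34572) = 1/50257 ≈ 1.9898e-5)
a - B = 86140 - 1*1/50257 = 86140 - 1/50257 = 4329137979/50257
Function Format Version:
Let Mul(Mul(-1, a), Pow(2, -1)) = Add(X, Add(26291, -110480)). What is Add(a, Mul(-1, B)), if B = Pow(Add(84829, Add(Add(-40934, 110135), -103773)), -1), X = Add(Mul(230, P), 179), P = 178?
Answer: Rational(4329137979, 50257) ≈ 86140.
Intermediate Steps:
X = 41119 (X = Add(Mul(230, 178), 179) = Add(40940, 179) = 41119)
a = 86140 (a = Mul(-2, Add(41119, Add(26291, -110480))) = Mul(-2, Add(41119, -84189)) = Mul(-2, -43070) = 86140)
B = Rational(1, 50257) (B = Pow(Add(84829, Add(69201, -103773)), -1) = Pow(Add(84829, -34572), -1) = Pow(50257, -1) = Rational(1, 50257) ≈ 1.9898e-5)
Add(a, Mul(-1, B)) = Add(86140, Mul(-1, Rational(1, 50257))) = Add(86140, Rational(-1, 50257)) = Rational(4329137979, 50257)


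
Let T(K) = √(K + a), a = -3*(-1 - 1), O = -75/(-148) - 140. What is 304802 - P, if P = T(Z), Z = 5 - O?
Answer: 304802 - √824101/74 ≈ 3.0479e+5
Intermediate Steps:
O = -20645/148 (O = -75*(-1/148) - 140 = 75/148 - 140 = -20645/148 ≈ -139.49)
a = 6 (a = -3*(-2) = 6)
Z = 21385/148 (Z = 5 - 1*(-20645/148) = 5 + 20645/148 = 21385/148 ≈ 144.49)
T(K) = √(6 + K) (T(K) = √(K + 6) = √(6 + K))
P = √824101/74 (P = √(6 + 21385/148) = √(22273/148) = √824101/74 ≈ 12.268)
304802 - P = 304802 - √824101/74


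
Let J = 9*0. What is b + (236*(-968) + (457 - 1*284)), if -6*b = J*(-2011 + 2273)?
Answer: -228275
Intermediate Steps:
J = 0
b = 0 (b = -0*(-2011 + 2273) = -0*262 = -⅙*0 = 0)
b + (236*(-968) + (457 - 1*284)) = 0 + (236*(-968) + (457 - 1*284)) = 0 + (-228448 + (457 - 284)) = 0 + (-228448 + 173) = 0 - 228275 = -228275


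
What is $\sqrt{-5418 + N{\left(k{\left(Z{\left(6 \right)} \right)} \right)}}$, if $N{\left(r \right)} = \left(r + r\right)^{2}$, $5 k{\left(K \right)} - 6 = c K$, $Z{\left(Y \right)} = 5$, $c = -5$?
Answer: $\frac{i \sqrt{134006}}{5} \approx 73.214 i$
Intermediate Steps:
$k{\left(K \right)} = \frac{6}{5} - K$ ($k{\left(K \right)} = \frac{6}{5} + \frac{\left(-5\right) K}{5} = \frac{6}{5} - K$)
$N{\left(r \right)} = 4 r^{2}$ ($N{\left(r \right)} = \left(2 r\right)^{2} = 4 r^{2}$)
$\sqrt{-5418 + N{\left(k{\left(Z{\left(6 \right)} \right)} \right)}} = \sqrt{-5418 + 4 \left(\frac{6}{5} - 5\right)^{2}} = \sqrt{-5418 + 4 \left(- \frac{19}{5}\right)^{2}} = \sqrt{-5418 + 4 \cdot \frac{361}{25}} = \sqrt{-5418 + \frac{1444}{25}} = \sqrt{- \frac{134006}{25}} = \frac{i \sqrt{134006}}{5}$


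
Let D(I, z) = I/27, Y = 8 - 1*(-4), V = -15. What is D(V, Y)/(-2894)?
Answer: 5/26046 ≈ 0.00019197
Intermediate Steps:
Y = 12 (Y = 8 + 4 = 12)
D(I, z) = I/27 (D(I, z) = I*(1/27) = I/27)
D(V, Y)/(-2894) = ((1/27)*(-15))/(-2894) = -5/9*(-1/2894) = 5/26046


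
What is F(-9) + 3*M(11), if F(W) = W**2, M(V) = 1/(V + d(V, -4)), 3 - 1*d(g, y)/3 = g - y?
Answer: 2022/25 ≈ 80.880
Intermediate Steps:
d(g, y) = 9 - 3*g + 3*y (d(g, y) = 9 - 3*(g - y) = 9 + (-3*g + 3*y) = 9 - 3*g + 3*y)
M(V) = 1/(-3 - 2*V) (M(V) = 1/(V + (9 - 3*V + 3*(-4))) = 1/(V + (9 - 3*V - 12)) = 1/(V + (-3 - 3*V)) = 1/(-3 - 2*V))
F(-9) + 3*M(11) = (-9)**2 + 3*(-1/(3 + 2*11)) = 81 + 3*(-1/(3 + 22)) = 81 + 3*(-1/25) = 81 - 3/25 = 2022/25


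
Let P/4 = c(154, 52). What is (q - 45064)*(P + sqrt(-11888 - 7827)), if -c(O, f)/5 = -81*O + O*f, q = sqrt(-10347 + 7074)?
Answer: -(45064 - I*sqrt(3273))*(89320 + I*sqrt(19715)) ≈ -4.0251e+9 - 1.2174e+6*I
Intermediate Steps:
q = I*sqrt(3273) (q = sqrt(-3273) = I*sqrt(3273) ≈ 57.21*I)
c(O, f) = 405*O - 5*O*f (c(O, f) = -5*(-81*O + O*f) = 405*O - 5*O*f)
P = 89320 (P = 4*(5*154*(81 - 1*52)) = 4*(5*154*(81 - 52)) = 4*(5*154*29) = 4*22330 = 89320)
(q - 45064)*(P + sqrt(-11888 - 7827)) = (I*sqrt(3273) - 45064)*(89320 + sqrt(-11888 - 7827)) = (-45064 + I*sqrt(3273))*(89320 + sqrt(-19715)) = (-45064 + I*sqrt(3273))*(89320 + I*sqrt(19715))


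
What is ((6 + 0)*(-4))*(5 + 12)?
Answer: -408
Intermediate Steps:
((6 + 0)*(-4))*(5 + 12) = (6*(-4))*17 = -24*17 = -408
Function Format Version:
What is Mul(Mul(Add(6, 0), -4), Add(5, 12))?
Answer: -408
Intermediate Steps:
Mul(Mul(Add(6, 0), -4), Add(5, 12)) = Mul(Mul(6, -4), 17) = Mul(-24, 17) = -408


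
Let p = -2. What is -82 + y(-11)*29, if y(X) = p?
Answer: -140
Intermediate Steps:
y(X) = -2
-82 + y(-11)*29 = -82 - 2*29 = -82 - 58 = -140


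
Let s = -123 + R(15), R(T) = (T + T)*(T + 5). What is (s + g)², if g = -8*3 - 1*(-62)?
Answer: 265225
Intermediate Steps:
g = 38 (g = -24 + 62 = 38)
R(T) = 2*T*(5 + T) (R(T) = (2*T)*(5 + T) = 2*T*(5 + T))
s = 477 (s = -123 + 2*15*(5 + 15) = -123 + 2*15*20 = -123 + 600 = 477)
(s + g)² = (477 + 38)² = 515² = 265225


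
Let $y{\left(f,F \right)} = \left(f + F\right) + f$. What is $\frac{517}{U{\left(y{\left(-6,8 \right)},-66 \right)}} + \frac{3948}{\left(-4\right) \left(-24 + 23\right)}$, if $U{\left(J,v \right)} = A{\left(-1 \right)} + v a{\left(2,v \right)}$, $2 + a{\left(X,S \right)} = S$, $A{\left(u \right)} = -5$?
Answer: $\frac{4425238}{4483} \approx 987.12$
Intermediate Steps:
$y{\left(f,F \right)} = F + 2 f$ ($y{\left(f,F \right)} = \left(F + f\right) + f = F + 2 f$)
$a{\left(X,S \right)} = -2 + S$
$U{\left(J,v \right)} = -5 + v \left(-2 + v\right)$
$\frac{517}{U{\left(y{\left(-6,8 \right)},-66 \right)}} + \frac{3948}{\left(-4\right) \left(-24 + 23\right)} = \frac{517}{-5 - 66 \left(-2 - 66\right)} + \frac{3948}{\left(-4\right) \left(-24 + 23\right)} = \frac{517}{-5 - -4488} + \frac{3948}{\left(-4\right) \left(-1\right)} = \frac{517}{-5 + 4488} + \frac{3948}{4} = \frac{517}{4483} + 3948 \cdot \frac{1}{4} = 517 \cdot \frac{1}{4483} + 987 = \frac{517}{4483} + 987 = \frac{4425238}{4483}$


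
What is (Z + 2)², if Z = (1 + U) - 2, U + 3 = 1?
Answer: 1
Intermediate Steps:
U = -2 (U = -3 + 1 = -2)
Z = -3 (Z = (1 - 2) - 2 = -1 - 2 = -3)
(Z + 2)² = (-3 + 2)² = (-1)² = 1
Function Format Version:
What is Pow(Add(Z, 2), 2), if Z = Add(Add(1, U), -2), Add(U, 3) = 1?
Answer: 1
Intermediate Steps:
U = -2 (U = Add(-3, 1) = -2)
Z = -3 (Z = Add(Add(1, -2), -2) = Add(-1, -2) = -3)
Pow(Add(Z, 2), 2) = Pow(Add(-3, 2), 2) = Pow(-1, 2) = 1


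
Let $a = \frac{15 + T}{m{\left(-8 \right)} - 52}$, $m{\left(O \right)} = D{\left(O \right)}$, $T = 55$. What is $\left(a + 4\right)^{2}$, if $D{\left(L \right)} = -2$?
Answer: $\frac{5329}{729} \approx 7.31$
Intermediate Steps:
$m{\left(O \right)} = -2$
$a = - \frac{35}{27}$ ($a = \frac{15 + 55}{-2 - 52} = \frac{70}{-54} = 70 \left(- \frac{1}{54}\right) = - \frac{35}{27} \approx -1.2963$)
$\left(a + 4\right)^{2} = \left(- \frac{35}{27} + 4\right)^{2} = \left(\frac{73}{27}\right)^{2} = \frac{5329}{729}$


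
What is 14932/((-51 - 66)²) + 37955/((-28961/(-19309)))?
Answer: 10032732243107/396447129 ≈ 25307.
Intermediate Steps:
14932/((-51 - 66)²) + 37955/((-28961/(-19309))) = 14932/((-117)²) + 37955/((-28961*(-1/19309))) = 14932/13689 + 37955/(28961/19309) = 14932*(1/13689) + 37955*(19309/28961) = 14932/13689 + 732873095/28961 = 10032732243107/396447129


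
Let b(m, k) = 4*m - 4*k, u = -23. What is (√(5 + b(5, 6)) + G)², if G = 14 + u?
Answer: 64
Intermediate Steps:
b(m, k) = -4*k + 4*m
G = -9 (G = 14 - 23 = -9)
(√(5 + b(5, 6)) + G)² = (√(5 + (-4*6 + 4*5)) - 9)² = (√(5 + (-24 + 20)) - 9)² = (√(5 - 4) - 9)² = (√1 - 9)² = (1 - 9)² = (-8)² = 64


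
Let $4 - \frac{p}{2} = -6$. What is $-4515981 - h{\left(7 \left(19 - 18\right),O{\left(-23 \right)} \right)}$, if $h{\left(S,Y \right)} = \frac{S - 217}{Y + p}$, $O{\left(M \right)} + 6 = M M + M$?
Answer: $- \frac{234830991}{52} \approx -4.516 \cdot 10^{6}$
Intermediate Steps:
$p = 20$ ($p = 8 - -12 = 8 + 12 = 20$)
$O{\left(M \right)} = -6 + M + M^{2}$ ($O{\left(M \right)} = -6 + \left(M M + M\right) = -6 + \left(M^{2} + M\right) = -6 + \left(M + M^{2}\right) = -6 + M + M^{2}$)
$h{\left(S,Y \right)} = \frac{-217 + S}{20 + Y}$ ($h{\left(S,Y \right)} = \frac{S - 217}{Y + 20} = \frac{-217 + S}{20 + Y}$)
$-4515981 - h{\left(7 \left(19 - 18\right),O{\left(-23 \right)} \right)} = -4515981 - \frac{-217 + 7 \left(19 - 18\right)}{20 - \left(29 - 529\right)} = -4515981 - \frac{-217 + 7 \cdot 1}{20 - -500} = -4515981 - \frac{-217 + 7}{20 + 500} = -4515981 - \frac{1}{520} \left(-210\right) = -4515981 - - \frac{21}{52} = -4515981 + \frac{21}{52} = - \frac{234830991}{52}$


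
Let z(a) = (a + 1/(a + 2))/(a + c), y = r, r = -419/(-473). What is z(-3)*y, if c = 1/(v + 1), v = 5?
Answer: 10056/8041 ≈ 1.2506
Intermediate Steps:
c = ⅙ (c = 1/(5 + 1) = 1/6 = ⅙ ≈ 0.16667)
r = 419/473 (r = -419*(-1/473) = 419/473 ≈ 0.88583)
y = 419/473 ≈ 0.88583
z(a) = (a + 1/(2 + a))/(⅙ + a) (z(a) = (a + 1/(a + 2))/(a + ⅙) = (a + 1/(2 + a))/(⅙ + a))
z(-3)*y = (6*(1 + (-3)² + 2*(-3))/(2 + 6*(-3)² + 13*(-3)))*(419/473) = (6*(1 + 9 - 6)/(2 + 6*9 - 39))*(419/473) = (6*4/(2 + 54 - 39))*(419/473) = (6*4/17)*(419/473) = (6*(1/17)*4)*(419/473) = (24/17)*(419/473) = 10056/8041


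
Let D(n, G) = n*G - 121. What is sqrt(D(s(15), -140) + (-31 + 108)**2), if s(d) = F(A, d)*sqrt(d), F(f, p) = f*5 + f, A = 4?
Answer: 4*sqrt(363 - 210*sqrt(15)) ≈ 84.884*I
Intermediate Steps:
F(f, p) = 6*f (F(f, p) = 5*f + f = 6*f)
s(d) = 24*sqrt(d) (s(d) = (6*4)*sqrt(d) = 24*sqrt(d))
D(n, G) = -121 + G*n (D(n, G) = G*n - 121 = -121 + G*n)
sqrt(D(s(15), -140) + (-31 + 108)**2) = sqrt((-121 - 3360*sqrt(15)) + (-31 + 108)**2) = sqrt((-121 - 3360*sqrt(15)) + 77**2) = sqrt((-121 - 3360*sqrt(15)) + 5929) = sqrt(5808 - 3360*sqrt(15))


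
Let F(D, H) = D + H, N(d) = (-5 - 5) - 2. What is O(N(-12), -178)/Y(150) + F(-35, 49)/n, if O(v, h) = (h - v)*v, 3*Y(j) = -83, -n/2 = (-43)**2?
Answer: -133135/1849 ≈ -72.004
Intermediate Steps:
n = -3698 (n = -2*(-43)**2 = -2*1849 = -3698)
Y(j) = -83/3 (Y(j) = (1/3)*(-83) = -83/3)
N(d) = -12 (N(d) = -10 - 2 = -12)
O(v, h) = v*(h - v)
O(N(-12), -178)/Y(150) + F(-35, 49)/n = (-12*(-178 - 1*(-12)))/(-83/3) + (-35 + 49)/(-3698) = -12*(-178 + 12)*(-3/83) + 14*(-1/3698) = -12*(-166)*(-3/83) - 7/1849 = 1992*(-3/83) - 7/1849 = -72 - 7/1849 = -133135/1849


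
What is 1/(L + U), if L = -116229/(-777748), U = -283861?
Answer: -777748/220772208799 ≈ -3.5229e-6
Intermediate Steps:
L = 116229/777748 (L = -116229*(-1/777748) = 116229/777748 ≈ 0.14944)
1/(L + U) = 1/(116229/777748 - 283861) = 1/(-220772208799/777748) = -777748/220772208799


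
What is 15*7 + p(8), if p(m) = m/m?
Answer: 106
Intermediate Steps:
p(m) = 1
15*7 + p(8) = 15*7 + 1 = 105 + 1 = 106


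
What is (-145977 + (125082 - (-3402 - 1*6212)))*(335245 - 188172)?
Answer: -1659130513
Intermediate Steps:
(-145977 + (125082 - (-3402 - 1*6212)))*(335245 - 188172) = (-145977 + (125082 - (-3402 - 6212)))*147073 = (-145977 + (125082 - 1*(-9614)))*147073 = (-145977 + (125082 + 9614))*147073 = (-145977 + 134696)*147073 = -11281*147073 = -1659130513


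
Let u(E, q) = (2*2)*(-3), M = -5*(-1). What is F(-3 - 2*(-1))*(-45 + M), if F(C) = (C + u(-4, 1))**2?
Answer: -6760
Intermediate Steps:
M = 5
u(E, q) = -12 (u(E, q) = 4*(-3) = -12)
F(C) = (-12 + C)**2 (F(C) = (C - 12)**2 = (-12 + C)**2)
F(-3 - 2*(-1))*(-45 + M) = (-12 + (-3 - 2*(-1)))**2*(-45 + 5) = (-12 + (-3 + 2))**2*(-40) = (-12 - 1)**2*(-40) = (-13)**2*(-40) = 169*(-40) = -6760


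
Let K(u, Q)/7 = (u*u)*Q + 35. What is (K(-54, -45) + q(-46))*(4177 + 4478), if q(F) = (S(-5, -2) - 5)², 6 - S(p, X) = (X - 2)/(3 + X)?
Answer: -7947626850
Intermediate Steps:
S(p, X) = 6 - (-2 + X)/(3 + X) (S(p, X) = 6 - (X - 2)/(3 + X) = 6 - (-2 + X)/(3 + X))
q(F) = 25 (q(F) = (5*(4 - 2)/(3 - 2) - 5)² = (5*2/1 - 5)² = (5*1*2 - 5)² = (10 - 5)² = 5² = 25)
K(u, Q) = 245 + 7*Q*u² (K(u, Q) = 7*((u*u)*Q + 35) = 7*(u²*Q + 35) = 7*(Q*u² + 35) = 7*(35 + Q*u²) = 245 + 7*Q*u²)
(K(-54, -45) + q(-46))*(4177 + 4478) = ((245 + 7*(-45)*(-54)²) + 25)*(4177 + 4478) = ((245 + 7*(-45)*2916) + 25)*8655 = ((245 - 918540) + 25)*8655 = (-918295 + 25)*8655 = -918270*8655 = -7947626850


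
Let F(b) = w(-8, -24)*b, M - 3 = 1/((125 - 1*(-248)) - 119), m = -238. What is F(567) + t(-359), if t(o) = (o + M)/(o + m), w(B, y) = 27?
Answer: 773838855/50546 ≈ 15310.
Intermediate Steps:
M = 763/254 (M = 3 + 1/((125 - 1*(-248)) - 119) = 3 + 1/((125 + 248) - 119) = 3 + 1/(373 - 119) = 3 + 1/254 = 763/254 ≈ 3.0039)
F(b) = 27*b
t(o) = (763/254 + o)/(-238 + o) (t(o) = (o + 763/254)/(o - 238) = (763/254 + o)/(-238 + o))
F(567) + t(-359) = 27*567 + (763/254 - 359)/(-238 - 359) = 15309 - 90423/254/(-597) = 15309 - 1/597*(-90423/254) = 15309 + 30141/50546 = 773838855/50546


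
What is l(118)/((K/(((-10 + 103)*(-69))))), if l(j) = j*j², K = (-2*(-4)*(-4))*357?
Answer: 439305681/476 ≈ 9.2291e+5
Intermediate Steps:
K = -11424 (K = (8*(-4))*357 = -32*357 = -11424)
l(j) = j³
l(118)/((K/(((-10 + 103)*(-69))))) = 118³/((-11424*(-1/(69*(-10 + 103))))) = 1643032/((-11424/(93*(-69)))) = 1643032/((-11424/(-6417))) = 1643032/((-11424*(-1/6417))) = 1643032/(3808/2139) = 1643032*(2139/3808) = 439305681/476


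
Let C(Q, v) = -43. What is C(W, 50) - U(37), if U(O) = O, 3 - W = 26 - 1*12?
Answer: -80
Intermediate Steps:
W = -11 (W = 3 - (26 - 1*12) = 3 - (26 - 12) = 3 - 1*14 = 3 - 14 = -11)
C(W, 50) - U(37) = -43 - 1*37 = -43 - 37 = -80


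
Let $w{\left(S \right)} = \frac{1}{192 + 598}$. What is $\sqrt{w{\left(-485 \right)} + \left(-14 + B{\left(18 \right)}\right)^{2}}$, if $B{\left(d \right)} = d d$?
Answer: $\frac{\sqrt{59976010790}}{790} \approx 310.0$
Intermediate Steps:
$B{\left(d \right)} = d^{2}$
$w{\left(S \right)} = \frac{1}{790}$
$\sqrt{w{\left(-485 \right)} + \left(-14 + B{\left(18 \right)}\right)^{2}} = \sqrt{\frac{1}{790} + \left(-14 + 18^{2}\right)^{2}} = \sqrt{\frac{1}{790} + \left(-14 + 324\right)^{2}} = \sqrt{\frac{1}{790} + 310^{2}} = \sqrt{\frac{1}{790} + 96100} = \sqrt{\frac{75919001}{790}} = \frac{\sqrt{59976010790}}{790}$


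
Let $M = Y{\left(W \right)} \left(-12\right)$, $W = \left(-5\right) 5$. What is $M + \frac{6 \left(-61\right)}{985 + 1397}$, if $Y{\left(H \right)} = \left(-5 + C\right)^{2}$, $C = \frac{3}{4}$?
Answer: $- \frac{344443}{1588} \approx -216.9$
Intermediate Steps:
$W = -25$
$C = \frac{3}{4}$ ($C = 3 \cdot \frac{1}{4} = \frac{3}{4} \approx 0.75$)
$Y{\left(H \right)} = \frac{289}{16}$ ($Y{\left(H \right)} = \left(-5 + \frac{3}{4}\right)^{2} = \left(- \frac{17}{4}\right)^{2} = \frac{289}{16}$)
$M = - \frac{867}{4}$ ($M = \frac{289}{16} \left(-12\right) = - \frac{867}{4} \approx -216.75$)
$M + \frac{6 \left(-61\right)}{985 + 1397} = - \frac{867}{4} + \frac{6 \left(-61\right)}{985 + 1397} = - \frac{867}{4} + \frac{1}{2382} \left(-366\right) = - \frac{867}{4} - \frac{61}{397} = - \frac{344443}{1588}$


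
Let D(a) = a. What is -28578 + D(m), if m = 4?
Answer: -28574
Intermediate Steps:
-28578 + D(m) = -28578 + 4 = -28574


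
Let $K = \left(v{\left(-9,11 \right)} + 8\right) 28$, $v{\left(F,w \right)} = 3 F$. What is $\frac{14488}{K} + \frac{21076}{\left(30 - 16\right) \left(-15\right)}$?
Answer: $- \frac{254552}{1995} \approx -127.59$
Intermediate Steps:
$K = -532$ ($K = \left(3 \left(-9\right) + 8\right) 28 = \left(-27 + 8\right) 28 = \left(-19\right) 28 = -532$)
$\frac{14488}{K} + \frac{21076}{\left(30 - 16\right) \left(-15\right)} = \frac{14488}{-532} + \frac{21076}{\left(30 - 16\right) \left(-15\right)} = 14488 \left(- \frac{1}{532}\right) + \frac{21076}{14 \left(-15\right)} = - \frac{3622}{133} + \frac{21076}{-210} = - \frac{3622}{133} + 21076 \left(- \frac{1}{210}\right) = - \frac{3622}{133} - \frac{10538}{105} = - \frac{254552}{1995}$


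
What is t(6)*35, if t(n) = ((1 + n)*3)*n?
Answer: 4410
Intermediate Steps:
t(n) = n*(3 + 3*n) (t(n) = (3 + 3*n)*n = n*(3 + 3*n))
t(6)*35 = (3*6*(1 + 6))*35 = (3*6*7)*35 = 126*35 = 4410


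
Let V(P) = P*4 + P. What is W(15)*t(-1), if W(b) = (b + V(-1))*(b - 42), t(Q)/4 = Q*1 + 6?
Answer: -5400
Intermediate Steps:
V(P) = 5*P (V(P) = 4*P + P = 5*P)
t(Q) = 24 + 4*Q (t(Q) = 4*(Q*1 + 6) = 4*(Q + 6) = 4*(6 + Q) = 24 + 4*Q)
W(b) = (-42 + b)*(-5 + b) (W(b) = (b + 5*(-1))*(b - 42) = (b - 5)*(-42 + b) = (-5 + b)*(-42 + b) = (-42 + b)*(-5 + b))
W(15)*t(-1) = (210 + 15² - 47*15)*(24 + 4*(-1)) = (210 + 225 - 705)*(24 - 4) = -270*20 = -5400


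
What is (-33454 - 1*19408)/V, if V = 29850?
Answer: -26431/14925 ≈ -1.7709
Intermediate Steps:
(-33454 - 1*19408)/V = (-33454 - 1*19408)/29850 = (-33454 - 19408)*(1/29850) = -52862*1/29850 = -26431/14925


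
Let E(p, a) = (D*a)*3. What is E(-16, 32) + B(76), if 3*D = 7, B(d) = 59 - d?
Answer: 207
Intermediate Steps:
D = 7/3 (D = (1/3)*7 = 7/3 ≈ 2.3333)
E(p, a) = 7*a (E(p, a) = (7*a/3)*3 = 7*a)
E(-16, 32) + B(76) = 7*32 + (59 - 1*76) = 224 + (59 - 76) = 224 - 17 = 207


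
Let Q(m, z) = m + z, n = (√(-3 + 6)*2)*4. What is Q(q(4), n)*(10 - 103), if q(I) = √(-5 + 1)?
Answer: -744*√3 - 186*I ≈ -1288.6 - 186.0*I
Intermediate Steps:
q(I) = 2*I (q(I) = √(-4) = 2*I)
n = 8*√3 (n = (√3*2)*4 = (2*√3)*4 = 8*√3 ≈ 13.856)
Q(q(4), n)*(10 - 103) = (2*I + 8*√3)*(10 - 103) = (2*I + 8*√3)*(-93) = -744*√3 - 186*I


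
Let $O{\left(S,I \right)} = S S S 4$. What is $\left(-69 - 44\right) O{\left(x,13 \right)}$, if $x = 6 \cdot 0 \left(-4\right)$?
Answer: $0$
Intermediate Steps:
$x = 0$ ($x = 0 \left(-4\right) = 0$)
$O{\left(S,I \right)} = 4 S^{3}$ ($O{\left(S,I \right)} = S S^{2} \cdot 4 = S^{3} \cdot 4 = 4 S^{3}$)
$\left(-69 - 44\right) O{\left(x,13 \right)} = \left(-69 - 44\right) 4 \cdot 0^{3} = - 113 \cdot 4 \cdot 0 = \left(-113\right) 0 = 0$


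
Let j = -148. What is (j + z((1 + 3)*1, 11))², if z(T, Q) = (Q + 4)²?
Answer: 5929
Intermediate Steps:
z(T, Q) = (4 + Q)²
(j + z((1 + 3)*1, 11))² = (-148 + (4 + 11)²)² = (-148 + 15²)² = (-148 + 225)² = 77² = 5929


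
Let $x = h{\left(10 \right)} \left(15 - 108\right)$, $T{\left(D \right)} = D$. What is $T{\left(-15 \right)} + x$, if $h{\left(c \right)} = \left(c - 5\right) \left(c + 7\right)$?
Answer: $-7920$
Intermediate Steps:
$h{\left(c \right)} = \left(-5 + c\right) \left(7 + c\right)$
$x = -7905$ ($x = \left(-35 + 10^{2} + 2 \cdot 10\right) \left(15 - 108\right) = \left(-35 + 100 + 20\right) \left(-93\right) = 85 \left(-93\right) = -7905$)
$T{\left(-15 \right)} + x = -15 - 7905 = -7920$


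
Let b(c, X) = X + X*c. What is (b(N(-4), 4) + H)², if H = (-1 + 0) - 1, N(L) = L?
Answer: 196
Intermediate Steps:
H = -2 (H = -1 - 1 = -2)
(b(N(-4), 4) + H)² = (4*(1 - 4) - 2)² = (4*(-3) - 2)² = (-12 - 2)² = (-14)² = 196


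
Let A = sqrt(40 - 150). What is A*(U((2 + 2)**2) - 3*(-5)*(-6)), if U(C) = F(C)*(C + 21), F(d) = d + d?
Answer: 1094*I*sqrt(110) ≈ 11474.0*I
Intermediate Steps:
F(d) = 2*d
U(C) = 2*C*(21 + C) (U(C) = (2*C)*(C + 21) = (2*C)*(21 + C) = 2*C*(21 + C))
A = I*sqrt(110) (A = sqrt(-110) = I*sqrt(110) ≈ 10.488*I)
A*(U((2 + 2)**2) - 3*(-5)*(-6)) = (I*sqrt(110))*(2*(2 + 2)**2*(21 + (2 + 2)**2) - 3*(-5)*(-6)) = (I*sqrt(110))*(2*4**2*(21 + 4**2) + 15*(-6)) = (I*sqrt(110))*(2*16*(21 + 16) - 90) = (I*sqrt(110))*(2*16*37 - 90) = (I*sqrt(110))*(1184 - 90) = (I*sqrt(110))*1094 = 1094*I*sqrt(110)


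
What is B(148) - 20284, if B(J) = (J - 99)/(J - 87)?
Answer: -1237275/61 ≈ -20283.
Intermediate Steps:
B(J) = (-99 + J)/(-87 + J)
B(148) - 20284 = (-99 + 148)/(-87 + 148) - 20284 = 49/61 - 20284 = -1237275/61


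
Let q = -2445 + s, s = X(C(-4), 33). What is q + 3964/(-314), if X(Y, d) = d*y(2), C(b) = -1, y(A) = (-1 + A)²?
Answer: -380666/157 ≈ -2424.6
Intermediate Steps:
X(Y, d) = d (X(Y, d) = d*(-1 + 2)² = d*1² = d*1 = d)
s = 33
q = -2412 (q = -2445 + 33 = -2412)
q + 3964/(-314) = -2412 + 3964/(-314) = -2412 + 3964*(-1/314) = -2412 - 1982/157 = -380666/157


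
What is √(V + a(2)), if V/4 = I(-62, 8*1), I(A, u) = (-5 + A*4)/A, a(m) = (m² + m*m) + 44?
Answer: √65658/31 ≈ 8.2657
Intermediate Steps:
a(m) = 44 + 2*m² (a(m) = (m² + m²) + 44 = 2*m² + 44 = 44 + 2*m²)
I(A, u) = (-5 + 4*A)/A
V = 506/31 (V = 4*(4 - 5/(-62)) = 4*(4 - 5*(-1/62)) = 4*(4 + 5/62) = 4*(253/62) = 506/31 ≈ 16.323)
√(V + a(2)) = √(506/31 + (44 + 2*2²)) = √(506/31 + (44 + 2*4)) = √(506/31 + (44 + 8)) = √(506/31 + 52) = √(2118/31) = √65658/31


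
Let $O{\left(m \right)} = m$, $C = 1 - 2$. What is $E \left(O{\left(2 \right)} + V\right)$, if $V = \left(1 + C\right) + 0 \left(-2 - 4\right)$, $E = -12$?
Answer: $-24$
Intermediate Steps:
$C = -1$
$V = 0$ ($V = \left(1 - 1\right) + 0 \left(-2 - 4\right) = 0 + 0 \left(-6\right) = 0 + 0 = 0$)
$E \left(O{\left(2 \right)} + V\right) = - 12 \left(2 + 0\right) = \left(-12\right) 2 = -24$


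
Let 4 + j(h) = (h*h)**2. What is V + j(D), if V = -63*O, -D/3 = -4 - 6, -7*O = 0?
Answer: 809996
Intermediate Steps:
O = 0 (O = -1/7*0 = 0)
D = 30 (D = -3*(-4 - 6) = -3*(-10) = 30)
V = 0 (V = -63*0 = 0)
j(h) = -4 + h**4 (j(h) = -4 + (h*h)**2 = -4 + (h**2)**2 = -4 + h**4)
V + j(D) = 0 + (-4 + 30**4) = 0 + (-4 + 810000) = 0 + 809996 = 809996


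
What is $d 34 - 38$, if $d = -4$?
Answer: $-174$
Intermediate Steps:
$d 34 - 38 = \left(-4\right) 34 - 38 = -136 - 38 = -174$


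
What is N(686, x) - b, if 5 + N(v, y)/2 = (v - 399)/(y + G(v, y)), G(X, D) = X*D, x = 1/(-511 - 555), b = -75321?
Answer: 51126773/687 ≈ 74420.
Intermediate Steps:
x = -1/1066 (x = 1/(-1066) = -1/1066 ≈ -0.00093809)
G(X, D) = D*X
N(v, y) = -10 + 2*(-399 + v)/(y + v*y) (N(v, y) = -10 + 2*((v - 399)/(y + y*v)) = -10 + 2*((-399 + v)/(y + v*y)) = -10 + 2*(-399 + v)/(y + v*y))
N(686, x) - b = 2*(-399 + 686 - 5*(-1/1066) - 5*686*(-1/1066))/((-1/1066)*(1 + 686)) - 1*(-75321) = 2*(-1066)*(-399 + 686 + 5/1066 + 1715/533)/687 + 75321 = 2*(-1066)*(1/687)*(309377/1066) + 75321 = -618754/687 + 75321 = 51126773/687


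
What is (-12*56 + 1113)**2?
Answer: 194481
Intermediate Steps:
(-12*56 + 1113)**2 = (-672 + 1113)**2 = 441**2 = 194481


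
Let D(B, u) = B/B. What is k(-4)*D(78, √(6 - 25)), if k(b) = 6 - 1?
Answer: 5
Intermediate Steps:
D(B, u) = 1
k(b) = 5
k(-4)*D(78, √(6 - 25)) = 5*1 = 5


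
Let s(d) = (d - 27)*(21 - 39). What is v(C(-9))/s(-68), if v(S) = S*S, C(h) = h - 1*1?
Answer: 10/171 ≈ 0.058480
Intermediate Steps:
C(h) = -1 + h (C(h) = h - 1 = -1 + h)
s(d) = 486 - 18*d (s(d) = (-27 + d)*(-18) = 486 - 18*d)
v(S) = S**2
v(C(-9))/s(-68) = (-1 - 9)**2/(486 - 18*(-68)) = (-10)**2/(486 + 1224) = 100/1710 = 100*(1/1710) = 10/171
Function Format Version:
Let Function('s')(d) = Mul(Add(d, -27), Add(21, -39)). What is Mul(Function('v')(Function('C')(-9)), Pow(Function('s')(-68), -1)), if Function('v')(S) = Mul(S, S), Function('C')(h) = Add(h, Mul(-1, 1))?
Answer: Rational(10, 171) ≈ 0.058480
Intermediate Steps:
Function('C')(h) = Add(-1, h) (Function('C')(h) = Add(h, -1) = Add(-1, h))
Function('s')(d) = Add(486, Mul(-18, d)) (Function('s')(d) = Mul(Add(-27, d), -18) = Add(486, Mul(-18, d)))
Function('v')(S) = Pow(S, 2)
Mul(Function('v')(Function('C')(-9)), Pow(Function('s')(-68), -1)) = Mul(Pow(Add(-1, -9), 2), Pow(Add(486, Mul(-18, -68)), -1)) = Mul(Pow(-10, 2), Pow(Add(486, 1224), -1)) = Mul(100, Pow(1710, -1)) = Mul(100, Rational(1, 1710)) = Rational(10, 171)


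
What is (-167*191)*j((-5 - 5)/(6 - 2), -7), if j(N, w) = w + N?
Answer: 606043/2 ≈ 3.0302e+5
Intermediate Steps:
j(N, w) = N + w
(-167*191)*j((-5 - 5)/(6 - 2), -7) = (-167*191)*((-5 - 5)/(6 - 2) - 7) = -31897*(-10/4 - 7) = -31897*(-10*1/4 - 7) = -31897*(-5/2 - 7) = -31897*(-19/2) = 606043/2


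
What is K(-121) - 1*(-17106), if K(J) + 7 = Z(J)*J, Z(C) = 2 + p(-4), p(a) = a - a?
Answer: 16857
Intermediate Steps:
p(a) = 0
Z(C) = 2 (Z(C) = 2 + 0 = 2)
K(J) = -7 + 2*J
K(-121) - 1*(-17106) = (-7 + 2*(-121)) - 1*(-17106) = (-7 - 242) + 17106 = -249 + 17106 = 16857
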